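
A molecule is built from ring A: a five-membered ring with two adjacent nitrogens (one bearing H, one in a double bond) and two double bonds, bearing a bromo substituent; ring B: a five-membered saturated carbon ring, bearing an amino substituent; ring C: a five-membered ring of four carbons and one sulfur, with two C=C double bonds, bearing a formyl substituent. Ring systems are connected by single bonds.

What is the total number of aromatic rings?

2

Ring A has a continuous p-orbital overlap around the ring; 2 ring double bonds (4 π electrons) plus a heteroatom lone pair (2) give 6 π electrons. 6 = 4(1)+2, so ring A is aromatic (pyrazole).
Ring B has only sp³ atoms, so it is not fully conjugated — not aromatic (cyclopentane).
Ring C has a continuous p-orbital overlap around the ring; 2 ring double bonds (4 π electrons) plus a heteroatom lone pair (2) give 6 π electrons. Since 6 = 4n+2 (n=1), ring C is aromatic (thiophene).
Aromatic: A, C. Total: 2.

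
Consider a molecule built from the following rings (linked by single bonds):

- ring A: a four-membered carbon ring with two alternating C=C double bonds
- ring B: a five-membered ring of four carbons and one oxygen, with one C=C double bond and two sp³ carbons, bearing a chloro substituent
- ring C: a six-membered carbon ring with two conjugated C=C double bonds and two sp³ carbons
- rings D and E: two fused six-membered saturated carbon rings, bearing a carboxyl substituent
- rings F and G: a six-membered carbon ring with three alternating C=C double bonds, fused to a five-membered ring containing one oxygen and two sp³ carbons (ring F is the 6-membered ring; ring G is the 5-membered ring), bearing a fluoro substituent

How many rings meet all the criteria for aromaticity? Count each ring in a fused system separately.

Ring A has only sp² ring atoms; a planar conformation would have a fully conjugated π system of 4 electrons. But 4 = 4(1), which is 4n not 4n+2, so ring A is not aromatic (cyclobutadiene) — cyclobutadiene is antiaromatic and distorts to a rectangle.
Ring B has two sp³ carbons, so it is not fully conjugated — not aromatic (2,3-dihydrofuran).
Ring C has two sp³ carbons, so it is not fully conjugated — not aromatic (1,3-cyclohexadiene).
Ring D has only sp³ atoms, so it is not fully conjugated — not aromatic (cyclohexane ring).
Ring E has only sp³ atoms, so it is not fully conjugated — not aromatic (cyclohexane ring).
Ring F has a continuous p-orbital overlap around the ring; 3 ring double bonds give 6 π electrons. Since 6 = 4n+2 (n=1), ring F is aromatic (benzene ring).
Ring G has two sp³ carbons, so it is not fully conjugated — not aromatic (oxolane ring).
Aromatic: F. Total: 1.

1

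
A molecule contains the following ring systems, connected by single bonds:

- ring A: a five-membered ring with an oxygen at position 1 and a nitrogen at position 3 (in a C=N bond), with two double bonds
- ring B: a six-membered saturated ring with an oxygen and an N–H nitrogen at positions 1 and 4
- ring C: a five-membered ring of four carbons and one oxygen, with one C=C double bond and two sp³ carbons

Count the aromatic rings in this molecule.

Ring A is fully conjugated (every ring atom contributes a p orbital); 2 ring double bonds (4 π electrons) plus a heteroatom lone pair (2) give 6 π electrons. Since 6 = 4n+2 (n=1), ring A is aromatic (oxazole).
Ring B has only sp³ atoms, so it is not fully conjugated — not aromatic (morpholine).
Ring C has two sp³ carbons, so it is not fully conjugated — not aromatic (2,3-dihydrofuran).
Aromatic: A. Total: 1.

1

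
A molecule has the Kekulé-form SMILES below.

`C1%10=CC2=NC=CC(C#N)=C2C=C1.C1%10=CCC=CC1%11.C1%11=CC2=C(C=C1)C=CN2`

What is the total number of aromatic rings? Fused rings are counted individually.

The SMILES encodes two fused six-membered rings, each with three alternating double bonds; one ring is all carbon and the other has one ring nitrogen; a six-membered carbon ring with two isolated C=C double bonds and two sp³ carbons; a six-membered carbon ring with three alternating C=C double bonds, fused to a five-membered ring containing one N–H nitrogen and two C=C double bonds.
The fused 6/6-membered bicyclic (with one nitrogen) is a single π system with 10 sp² atoms and 10 π electrons from ring double bonds. 10 = 4(2)+2, so the system is aromatic and both rings count as aromatic (quinoline).
The 6-membered ring has two sp³ carbons, so it is not fully conjugated — not aromatic (1,4-cyclohexadiene).
The fused 6/5-membered bicyclic (with one N–H) is a single π system with 9 sp² atoms and 10 π electrons from ring double bonds plus a heteroatom lone pair. 10 = 4(2)+2, so the system is aromatic and both rings count as aromatic (indole).
4 of the 5 rings are aromatic. Total: 4.

4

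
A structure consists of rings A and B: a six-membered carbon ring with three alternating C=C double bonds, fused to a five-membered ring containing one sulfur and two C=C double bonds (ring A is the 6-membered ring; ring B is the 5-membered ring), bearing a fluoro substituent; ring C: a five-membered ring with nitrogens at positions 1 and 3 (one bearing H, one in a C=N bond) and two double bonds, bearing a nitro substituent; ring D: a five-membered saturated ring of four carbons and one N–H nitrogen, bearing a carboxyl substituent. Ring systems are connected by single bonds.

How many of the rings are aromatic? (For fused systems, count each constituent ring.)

3

Rings A and B form a fused bicyclic system (with one sulfur) with 9 sp² atoms and 10 π electrons from ring double bonds plus a heteroatom lone pair. 10 = 4(2)+2, so the system is aromatic and both rings count as aromatic (benzothiophene).
Ring C has a continuous p-orbital overlap around the ring; 2 ring double bonds (4 π electrons) plus a heteroatom lone pair (2) give 6 π electrons. Since 6 = 4n+2 (n=1), ring C is aromatic (imidazole).
Ring D has only sp³ atoms, so it is not fully conjugated — not aromatic (pyrrolidine).
Aromatic: A, B, C. Total: 3.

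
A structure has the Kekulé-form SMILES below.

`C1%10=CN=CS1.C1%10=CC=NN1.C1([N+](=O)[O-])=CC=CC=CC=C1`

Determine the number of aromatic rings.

2

The SMILES encodes a five-membered ring with a sulfur at position 1 and a nitrogen at position 3 (in a C=N bond), with two double bonds; a five-membered ring with two adjacent nitrogens (one bearing H, one in a double bond) and two double bonds; an eight-membered carbon ring with four alternating C=C double bonds.
The 5-membered ring with one sulfur and one =N– has a continuous p-orbital overlap around the ring; 2 ring double bonds (4 π electrons) plus a heteroatom lone pair (2) give 6 π electrons. 6 = 4(1)+2, so it is aromatic (thiazole).
The 5-membered ring with two adjacent nitrogens (one N–H, one =N–) is planar and fully conjugated; 2 ring double bonds (4 π electrons) plus a heteroatom lone pair (2) give 6 π electrons. Since 6 = 4n+2 (n=1), it is aromatic (pyrazole).
The 8-membered ring has only sp² ring atoms; a planar conformation would have a fully conjugated π system of 8 electrons. But 8 = 4(2), which is 4n not 4n+2, so it is not aromatic (cyclooctatetraene) — cyclooctatetraene distorts into a non-planar tub to avoid antiaromaticity.
2 of the 3 rings are aromatic. Total: 2.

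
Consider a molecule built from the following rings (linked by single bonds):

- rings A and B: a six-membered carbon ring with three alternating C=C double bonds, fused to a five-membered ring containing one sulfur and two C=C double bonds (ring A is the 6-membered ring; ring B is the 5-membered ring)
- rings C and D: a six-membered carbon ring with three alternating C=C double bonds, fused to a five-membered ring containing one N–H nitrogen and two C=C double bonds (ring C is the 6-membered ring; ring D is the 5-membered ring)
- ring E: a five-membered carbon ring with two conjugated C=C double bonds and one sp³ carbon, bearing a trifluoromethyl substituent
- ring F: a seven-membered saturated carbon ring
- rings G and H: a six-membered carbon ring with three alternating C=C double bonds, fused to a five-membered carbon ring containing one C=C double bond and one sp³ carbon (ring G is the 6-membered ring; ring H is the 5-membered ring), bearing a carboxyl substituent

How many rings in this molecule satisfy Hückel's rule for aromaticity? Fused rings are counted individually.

5

Rings A and B form a fused bicyclic system (with one sulfur) with 9 sp² atoms and 10 π electrons from ring double bonds plus a heteroatom lone pair. 10 = 4(2)+2, so the system is aromatic and both rings count as aromatic (benzothiophene).
Rings C and D form a fused bicyclic system (with one N–H) with 9 sp² atoms and 10 π electrons from ring double bonds plus a heteroatom lone pair. 10 = 4(2)+2, so the system is aromatic and both rings count as aromatic (indole).
Ring E has one sp³ carbon, so it is not fully conjugated — not aromatic (cyclopentadiene).
Ring F has only sp³ atoms, so it is not fully conjugated — not aromatic (cycloheptane).
Ring G is fully conjugated (every ring atom contributes a p orbital); 3 ring double bonds give 6 π electrons. Since 6 = 4n+2 (n=1), ring G is aromatic (benzene ring).
Ring H has one sp³ carbon, so it is not fully conjugated — not aromatic (cyclopentene ring).
Aromatic: A, B, C, D, G. Total: 5.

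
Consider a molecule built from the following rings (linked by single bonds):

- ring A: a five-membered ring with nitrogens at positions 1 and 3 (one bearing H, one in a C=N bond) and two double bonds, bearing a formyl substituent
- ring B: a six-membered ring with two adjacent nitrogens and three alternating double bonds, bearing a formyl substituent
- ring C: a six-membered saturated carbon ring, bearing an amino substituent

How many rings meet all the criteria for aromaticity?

Ring A is fully conjugated (every ring atom contributes a p orbital); 2 ring double bonds (4 π electrons) plus a heteroatom lone pair (2) give 6 π electrons. Since 6 = 4n+2 (n=1), ring A is aromatic (imidazole).
Ring B has a continuous p-orbital overlap around the ring; 3 ring double bonds give 6 π electrons. Since 6 = 4n+2 (n=1), ring B is aromatic (pyridazine).
Ring C has only sp³ atoms, so it is not fully conjugated — not aromatic (cyclohexane).
Aromatic: A, B. Total: 2.

2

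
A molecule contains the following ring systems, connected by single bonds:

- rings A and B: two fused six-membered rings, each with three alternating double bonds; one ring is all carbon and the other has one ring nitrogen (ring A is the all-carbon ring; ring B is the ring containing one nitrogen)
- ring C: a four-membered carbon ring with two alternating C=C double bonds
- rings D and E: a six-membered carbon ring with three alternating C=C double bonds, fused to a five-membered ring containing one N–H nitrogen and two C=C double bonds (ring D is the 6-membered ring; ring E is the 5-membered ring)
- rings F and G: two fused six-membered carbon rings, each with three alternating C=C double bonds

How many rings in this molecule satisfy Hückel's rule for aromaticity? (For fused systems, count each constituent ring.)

6

Rings A and B form a fused bicyclic system (with one nitrogen) with 10 sp² atoms and 10 π electrons from ring double bonds. 10 = 4(2)+2, so the system is aromatic and both rings count as aromatic (quinoline).
Ring C has only sp² ring atoms; a planar conformation would have a fully conjugated π system of 4 electrons. But 4 = 4(1), which is 4n not 4n+2, so ring C is not aromatic (cyclobutadiene) — cyclobutadiene is antiaromatic and distorts to a rectangle.
Rings D and E form a fused bicyclic system (with one N–H) with 9 sp² atoms and 10 π electrons from ring double bonds plus a heteroatom lone pair. 10 = 4(2)+2, so the system is aromatic and both rings count as aromatic (indole).
Rings F and G form a fused bicyclic system with 10 sp² atoms and 10 π electrons from ring double bonds. 10 = 4(2)+2, so the system is aromatic and both rings count as aromatic (naphthalene).
Aromatic: A, B, D, E, F, G. Total: 6.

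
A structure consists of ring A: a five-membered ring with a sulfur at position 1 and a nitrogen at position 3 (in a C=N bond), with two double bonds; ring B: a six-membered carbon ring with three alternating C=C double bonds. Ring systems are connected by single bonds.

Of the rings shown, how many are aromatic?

Ring A is planar and fully conjugated; 2 ring double bonds (4 π electrons) plus a heteroatom lone pair (2) give 6 π electrons. 6 = 4(1)+2, so ring A is aromatic (thiazole).
Ring B has a continuous p-orbital overlap around the ring; 3 ring double bonds give 6 π electrons. Since 6 = 4n+2 (n=1), ring B is aromatic (benzene).
Aromatic: A, B. Total: 2.

2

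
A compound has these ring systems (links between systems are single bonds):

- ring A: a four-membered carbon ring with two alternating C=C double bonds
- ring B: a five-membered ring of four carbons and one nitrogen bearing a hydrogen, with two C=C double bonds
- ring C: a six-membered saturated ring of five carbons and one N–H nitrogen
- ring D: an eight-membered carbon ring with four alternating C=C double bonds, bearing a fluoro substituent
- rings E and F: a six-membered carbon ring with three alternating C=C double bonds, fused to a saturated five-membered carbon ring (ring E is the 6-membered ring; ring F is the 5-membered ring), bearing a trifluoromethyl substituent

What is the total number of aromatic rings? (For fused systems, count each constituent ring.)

2

Ring A has only sp² ring atoms; a planar conformation would have a fully conjugated π system of 4 electrons. But 4 = 4(1), which is 4n not 4n+2, so ring A is not aromatic (cyclobutadiene) — cyclobutadiene is antiaromatic and distorts to a rectangle.
Ring B has a continuous p-orbital overlap around the ring; 2 ring double bonds (4 π electrons) plus a heteroatom lone pair (2) give 6 π electrons. Since 6 = 4n+2 (n=1), ring B is aromatic (pyrrole).
Ring C has only sp³ atoms, so it is not fully conjugated — not aromatic (piperidine).
Ring D has only sp² ring atoms; a planar conformation would have a fully conjugated π system of 8 electrons. But 8 = 4(2), which is 4n not 4n+2, so ring D is not aromatic (cyclooctatetraene) — cyclooctatetraene distorts into a non-planar tub to avoid antiaromaticity.
Ring E has a continuous p-orbital overlap around the ring; 3 ring double bonds give 6 π electrons. 6 = 4(1)+2, so ring E is aromatic (benzene ring).
Ring F has three sp³ carbons, so it is not fully conjugated — not aromatic (cyclopentane ring).
Aromatic: B, E. Total: 2.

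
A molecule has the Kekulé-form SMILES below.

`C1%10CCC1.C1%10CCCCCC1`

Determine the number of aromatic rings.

The SMILES encodes a four-membered saturated carbon ring; a seven-membered saturated carbon ring.
The 4-membered ring has only sp³ atoms, so it is not fully conjugated — not aromatic (cyclobutane).
The 7-membered ring has only sp³ atoms, so it is not fully conjugated — not aromatic (cycloheptane).
None of the rings are aromatic. Total: 0.

0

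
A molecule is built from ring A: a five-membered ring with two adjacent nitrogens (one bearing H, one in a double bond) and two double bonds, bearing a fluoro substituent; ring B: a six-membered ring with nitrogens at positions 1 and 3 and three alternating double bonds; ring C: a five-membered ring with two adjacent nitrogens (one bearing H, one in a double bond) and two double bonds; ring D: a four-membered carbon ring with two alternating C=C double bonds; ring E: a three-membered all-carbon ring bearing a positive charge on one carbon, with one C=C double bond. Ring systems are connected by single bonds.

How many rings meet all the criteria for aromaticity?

Ring A is planar and fully conjugated; 2 ring double bonds (4 π electrons) plus a heteroatom lone pair (2) give 6 π electrons. Since 6 = 4n+2 (n=1), ring A is aromatic (pyrazole).
Ring B has a continuous p-orbital overlap around the ring; 3 ring double bonds give 6 π electrons. That satisfies 4n+2 with n=1, so ring B is aromatic (pyrimidine).
Ring C is fully conjugated (every ring atom contributes a p orbital); 2 ring double bonds (4 π electrons) plus a heteroatom lone pair (2) give 6 π electrons. Since 6 = 4n+2 (n=1), ring C is aromatic (pyrazole).
Ring D has only sp² ring atoms; a planar conformation would have a fully conjugated π system of 4 electrons. But 4 = 4(1), which is 4n not 4n+2, so ring D is not aromatic (cyclobutadiene) — cyclobutadiene is antiaromatic and distorts to a rectangle.
Ring E has a continuous p-orbital overlap around the ring; 1 ring double bond (2 π electrons) plus the carbocation's empty p orbital (0, but keeps the ring conjugated) give 2 π electrons. Since 2 = 4n+2 (n=0), ring E is aromatic (cyclopropenyl cation).
Aromatic: A, B, C, E. Total: 4.

4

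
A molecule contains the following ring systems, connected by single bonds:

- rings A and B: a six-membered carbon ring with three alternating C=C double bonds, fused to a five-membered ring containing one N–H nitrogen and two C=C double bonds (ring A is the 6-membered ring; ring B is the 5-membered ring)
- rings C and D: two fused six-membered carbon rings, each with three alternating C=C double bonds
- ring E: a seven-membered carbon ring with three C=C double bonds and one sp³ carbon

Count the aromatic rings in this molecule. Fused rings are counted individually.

4

Rings A and B form a fused bicyclic system (with one N–H) with 9 sp² atoms and 10 π electrons from ring double bonds plus a heteroatom lone pair. 10 = 4(2)+2, so the system is aromatic and both rings count as aromatic (indole).
Rings C and D form a fused bicyclic system with 10 sp² atoms and 10 π electrons from ring double bonds. 10 = 4(2)+2, so the system is aromatic and both rings count as aromatic (naphthalene).
Ring E has one sp³ carbon, so it is not fully conjugated — not aromatic (cycloheptatriene).
Aromatic: A, B, C, D. Total: 4.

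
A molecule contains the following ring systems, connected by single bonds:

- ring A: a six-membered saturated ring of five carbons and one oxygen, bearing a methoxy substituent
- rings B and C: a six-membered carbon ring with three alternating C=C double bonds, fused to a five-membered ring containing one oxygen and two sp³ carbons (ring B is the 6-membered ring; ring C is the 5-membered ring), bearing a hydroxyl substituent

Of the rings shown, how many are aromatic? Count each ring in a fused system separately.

Ring A has only sp³ atoms, so it is not fully conjugated — not aromatic (tetrahydropyran).
Ring B is fully conjugated (every ring atom contributes a p orbital); 3 ring double bonds give 6 π electrons. Since 6 = 4n+2 (n=1), ring B is aromatic (benzene ring).
Ring C has two sp³ carbons, so it is not fully conjugated — not aromatic (oxolane ring).
Aromatic: B. Total: 1.

1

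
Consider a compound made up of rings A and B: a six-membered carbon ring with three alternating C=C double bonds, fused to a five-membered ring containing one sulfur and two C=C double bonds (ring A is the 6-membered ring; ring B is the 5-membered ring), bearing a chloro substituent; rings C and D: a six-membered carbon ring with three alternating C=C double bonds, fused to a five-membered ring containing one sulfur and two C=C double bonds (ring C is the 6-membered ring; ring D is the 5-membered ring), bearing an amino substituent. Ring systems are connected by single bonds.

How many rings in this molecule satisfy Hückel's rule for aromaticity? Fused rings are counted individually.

Rings A and B form a fused bicyclic system (with one sulfur) with 9 sp² atoms and 10 π electrons from ring double bonds plus a heteroatom lone pair. 10 = 4(2)+2, so the system is aromatic and both rings count as aromatic (benzothiophene).
Rings C and D form a fused bicyclic system (with one sulfur) with 9 sp² atoms and 10 π electrons from ring double bonds plus a heteroatom lone pair. 10 = 4(2)+2, so the system is aromatic and both rings count as aromatic (benzothiophene).
Aromatic: A, B, C, D. Total: 4.

4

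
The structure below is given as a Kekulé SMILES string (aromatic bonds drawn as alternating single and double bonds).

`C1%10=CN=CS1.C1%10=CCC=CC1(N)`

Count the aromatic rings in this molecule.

1

The SMILES encodes a five-membered ring with a sulfur at position 1 and a nitrogen at position 3 (in a C=N bond), with two double bonds; a six-membered carbon ring with two isolated C=C double bonds and two sp³ carbons.
The 5-membered ring with one sulfur and one =N– has a continuous p-orbital overlap around the ring; 2 ring double bonds (4 π electrons) plus a heteroatom lone pair (2) give 6 π electrons. Since 6 = 4n+2 (n=1), it is aromatic (thiazole).
The 6-membered ring has two sp³ carbons, so it is not fully conjugated — not aromatic (1,4-cyclohexadiene).
1 of the 2 rings is aromatic. Total: 1.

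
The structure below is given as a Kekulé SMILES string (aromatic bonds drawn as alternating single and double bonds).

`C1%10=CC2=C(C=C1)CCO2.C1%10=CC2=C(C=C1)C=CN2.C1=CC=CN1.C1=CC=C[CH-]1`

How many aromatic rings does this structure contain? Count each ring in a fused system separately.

The SMILES encodes a six-membered carbon ring with three alternating C=C double bonds, fused to a five-membered ring containing one oxygen and two sp³ carbons; a six-membered carbon ring with three alternating C=C double bonds, fused to a five-membered ring containing one N–H nitrogen and two C=C double bonds; a five-membered ring of four carbons and one nitrogen bearing a hydrogen, with two C=C double bonds; a five-membered all-carbon ring bearing a negative charge on one carbon, with two C=C double bonds.
The 6-membered ring is fully conjugated (every ring atom contributes a p orbital); 3 ring double bonds give 6 π electrons. Since 6 = 4n+2 (n=1), it is aromatic (benzene ring).
The 5-membered ring with one oxygen has two sp³ carbons, so it is not fully conjugated — not aromatic (oxolane ring).
The fused 6/5-membered bicyclic (with one N–H) is a single π system with 9 sp² atoms and 10 π electrons from ring double bonds plus a heteroatom lone pair. 10 = 4(2)+2, so the system is aromatic and both rings count as aromatic (indole).
The 5-membered ring with one N–H has a continuous p-orbital overlap around the ring; 2 ring double bonds (4 π electrons) plus a heteroatom lone pair (2) give 6 π electrons. That satisfies 4n+2 with n=1, so it is aromatic (pyrrole).
The 5-membered ring is planar and fully conjugated; 2 ring double bonds (4 π electrons) plus the carbanion lone pair (2) give 6 π electrons. 6 = 4(1)+2, so it is aromatic (cyclopentadienyl anion).
5 of the 6 rings are aromatic. Total: 5.

5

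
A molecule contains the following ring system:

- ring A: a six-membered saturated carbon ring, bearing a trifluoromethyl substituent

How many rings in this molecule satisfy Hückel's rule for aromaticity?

0

Ring A has only sp³ atoms, so it is not fully conjugated — not aromatic (cyclohexane).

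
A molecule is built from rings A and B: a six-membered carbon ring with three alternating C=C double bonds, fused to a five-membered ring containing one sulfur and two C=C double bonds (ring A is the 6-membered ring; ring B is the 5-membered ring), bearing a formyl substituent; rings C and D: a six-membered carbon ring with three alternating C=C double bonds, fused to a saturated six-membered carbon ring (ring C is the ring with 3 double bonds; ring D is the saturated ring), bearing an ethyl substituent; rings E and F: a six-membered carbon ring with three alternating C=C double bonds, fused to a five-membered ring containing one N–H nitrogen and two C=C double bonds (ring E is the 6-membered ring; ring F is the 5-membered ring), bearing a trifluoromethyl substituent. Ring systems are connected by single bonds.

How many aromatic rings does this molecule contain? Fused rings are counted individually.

Rings A and B form a fused bicyclic system (with one sulfur) with 9 sp² atoms and 10 π electrons from ring double bonds plus a heteroatom lone pair. 10 = 4(2)+2, so the system is aromatic and both rings count as aromatic (benzothiophene).
Ring C is fully conjugated (every ring atom contributes a p orbital); 3 ring double bonds give 6 π electrons. That satisfies 4n+2 with n=1, so ring C is aromatic (benzene ring).
Ring D has four sp³ carbons, so it is not fully conjugated — not aromatic (cyclohexane ring).
Rings E and F form a fused bicyclic system (with one N–H) with 9 sp² atoms and 10 π electrons from ring double bonds plus a heteroatom lone pair. 10 = 4(2)+2, so the system is aromatic and both rings count as aromatic (indole).
Aromatic: A, B, C, E, F. Total: 5.

5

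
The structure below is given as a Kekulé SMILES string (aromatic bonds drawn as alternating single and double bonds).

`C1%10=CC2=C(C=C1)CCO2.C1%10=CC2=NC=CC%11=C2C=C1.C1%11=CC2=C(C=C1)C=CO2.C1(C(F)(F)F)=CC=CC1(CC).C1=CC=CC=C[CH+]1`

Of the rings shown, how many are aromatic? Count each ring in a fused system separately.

6

The SMILES encodes a six-membered carbon ring with three alternating C=C double bonds, fused to a five-membered ring containing one oxygen and two sp³ carbons; two fused six-membered rings, each with three alternating double bonds; one ring is all carbon and the other has one ring nitrogen; a six-membered carbon ring with three alternating C=C double bonds, fused to a five-membered ring containing one oxygen and two C=C double bonds; a five-membered carbon ring with two conjugated C=C double bonds and one sp³ carbon; a seven-membered all-carbon ring bearing a positive charge on one carbon, with three C=C double bonds.
The 6-membered ring is fully conjugated (every ring atom contributes a p orbital); 3 ring double bonds give 6 π electrons. That satisfies 4n+2 with n=1, so it is aromatic (benzene ring).
The 5-membered ring with one oxygen has two sp³ carbons, so it is not fully conjugated — not aromatic (oxolane ring).
The fused 6/6-membered bicyclic (with one nitrogen) is a single π system with 10 sp² atoms and 10 π electrons from ring double bonds. 10 = 4(2)+2, so the system is aromatic and both rings count as aromatic (quinoline).
The fused 6/5-membered bicyclic (with one oxygen) is a single π system with 9 sp² atoms and 10 π electrons from ring double bonds plus a heteroatom lone pair. 10 = 4(2)+2, so the system is aromatic and both rings count as aromatic (benzofuran).
The 5-membered ring has one sp³ carbon, so it is not fully conjugated — not aromatic (cyclopentadiene).
The 7-membered ring has a continuous p-orbital overlap around the ring; 3 ring double bonds (6 π electrons) plus the carbocation's empty p orbital (0, but keeps the ring conjugated) give 6 π electrons. That satisfies 4n+2 with n=1, so it is aromatic (tropylium cation).
6 of the 8 rings are aromatic. Total: 6.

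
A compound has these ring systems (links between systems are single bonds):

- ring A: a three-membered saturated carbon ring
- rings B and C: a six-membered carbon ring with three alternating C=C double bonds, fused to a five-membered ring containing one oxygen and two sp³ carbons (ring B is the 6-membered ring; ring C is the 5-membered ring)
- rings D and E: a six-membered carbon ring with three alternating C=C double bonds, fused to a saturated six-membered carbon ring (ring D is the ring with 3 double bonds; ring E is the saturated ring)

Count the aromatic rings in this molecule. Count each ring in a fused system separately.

2

Ring A has only sp³ atoms, so it is not fully conjugated — not aromatic (cyclopropane).
Ring B is planar and fully conjugated; 3 ring double bonds give 6 π electrons. 6 = 4(1)+2, so ring B is aromatic (benzene ring).
Ring C has two sp³ carbons, so it is not fully conjugated — not aromatic (oxolane ring).
Ring D is fully conjugated (every ring atom contributes a p orbital); 3 ring double bonds give 6 π electrons. That satisfies 4n+2 with n=1, so ring D is aromatic (benzene ring).
Ring E has four sp³ carbons, so it is not fully conjugated — not aromatic (cyclohexane ring).
Aromatic: B, D. Total: 2.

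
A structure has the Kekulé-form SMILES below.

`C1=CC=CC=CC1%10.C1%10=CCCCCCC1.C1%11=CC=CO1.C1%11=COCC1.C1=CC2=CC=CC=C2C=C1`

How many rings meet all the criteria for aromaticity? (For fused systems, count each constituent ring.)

3

The SMILES encodes a seven-membered carbon ring with three C=C double bonds and one sp³ carbon; an eight-membered carbon ring with one C=C double bond; a five-membered ring of four carbons and one oxygen, with two C=C double bonds; a five-membered ring of four carbons and one oxygen, with one C=C double bond and two sp³ carbons; two fused six-membered carbon rings, each with three alternating C=C double bonds.
The 7-membered ring has one sp³ carbon, so it is not fully conjugated — not aromatic (cycloheptatriene).
The 8-membered ring has six sp³ carbons, so it is not fully conjugated — not aromatic (cyclooctene).
The 5-membered ring with one oxygen is planar and fully conjugated; 2 ring double bonds (4 π electrons) plus a heteroatom lone pair (2) give 6 π electrons. Since 6 = 4n+2 (n=1), it is aromatic (furan).
The second 5-membered ring with one oxygen has two sp³ carbons, so it is not fully conjugated — not aromatic (2,3-dihydrofuran).
The fused 6/6-membered bicyclic is a single π system with 10 sp² atoms and 10 π electrons from ring double bonds. 10 = 4(2)+2, so the system is aromatic and both rings count as aromatic (naphthalene).
3 of the 6 rings are aromatic. Total: 3.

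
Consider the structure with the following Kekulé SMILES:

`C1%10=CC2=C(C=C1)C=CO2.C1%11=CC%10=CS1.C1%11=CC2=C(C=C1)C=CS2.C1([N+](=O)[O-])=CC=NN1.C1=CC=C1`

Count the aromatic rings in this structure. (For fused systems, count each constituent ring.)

The SMILES encodes a six-membered carbon ring with three alternating C=C double bonds, fused to a five-membered ring containing one oxygen and two C=C double bonds; a five-membered ring of four carbons and one sulfur, with two C=C double bonds; a six-membered carbon ring with three alternating C=C double bonds, fused to a five-membered ring containing one sulfur and two C=C double bonds; a five-membered ring with two adjacent nitrogens (one bearing H, one in a double bond) and two double bonds; a four-membered carbon ring with two alternating C=C double bonds.
The fused 6/5-membered bicyclic (with one oxygen) is a single π system with 9 sp² atoms and 10 π electrons from ring double bonds plus a heteroatom lone pair. 10 = 4(2)+2, so the system is aromatic and both rings count as aromatic (benzofuran).
The 5-membered ring with one sulfur has a continuous p-orbital overlap around the ring; 2 ring double bonds (4 π electrons) plus a heteroatom lone pair (2) give 6 π electrons. Since 6 = 4n+2 (n=1), it is aromatic (thiophene).
The fused 6/5-membered bicyclic (with one sulfur) is a single π system with 9 sp² atoms and 10 π electrons from ring double bonds plus a heteroatom lone pair. 10 = 4(2)+2, so the system is aromatic and both rings count as aromatic (benzothiophene).
The 5-membered ring with two adjacent nitrogens (one N–H, one =N–) has a continuous p-orbital overlap around the ring; 2 ring double bonds (4 π electrons) plus a heteroatom lone pair (2) give 6 π electrons. Since 6 = 4n+2 (n=1), it is aromatic (pyrazole).
The 4-membered ring has only sp² ring atoms; a planar conformation would have a fully conjugated π system of 4 electrons. But 4 = 4(1), which is 4n not 4n+2, so it is not aromatic (cyclobutadiene) — cyclobutadiene is antiaromatic and distorts to a rectangle.
6 of the 7 rings are aromatic. Total: 6.

6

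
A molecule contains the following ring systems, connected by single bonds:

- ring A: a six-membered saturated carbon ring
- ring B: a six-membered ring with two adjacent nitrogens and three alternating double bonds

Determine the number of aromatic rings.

Ring A has only sp³ atoms, so it is not fully conjugated — not aromatic (cyclohexane).
Ring B is fully conjugated (every ring atom contributes a p orbital); 3 ring double bonds give 6 π electrons. 6 = 4(1)+2, so ring B is aromatic (pyridazine).
Aromatic: B. Total: 1.

1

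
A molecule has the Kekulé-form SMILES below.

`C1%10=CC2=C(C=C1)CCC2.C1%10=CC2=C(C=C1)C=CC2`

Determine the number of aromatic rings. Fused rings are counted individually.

2

The SMILES encodes a six-membered carbon ring with three alternating C=C double bonds, fused to a saturated five-membered carbon ring; a six-membered carbon ring with three alternating C=C double bonds, fused to a five-membered carbon ring containing one C=C double bond and one sp³ carbon.
The 6-membered ring is planar and fully conjugated; 3 ring double bonds give 6 π electrons. Since 6 = 4n+2 (n=1), it is aromatic (benzene ring).
The 5-membered ring has three sp³ carbons, so it is not fully conjugated — not aromatic (cyclopentane ring).
The second 6-membered ring is fully conjugated (every ring atom contributes a p orbital); 3 ring double bonds give 6 π electrons. 6 = 4(1)+2, so it is aromatic (benzene ring).
The second 5-membered ring has one sp³ carbon, so it is not fully conjugated — not aromatic (cyclopentene ring).
2 of the 4 rings are aromatic. Total: 2.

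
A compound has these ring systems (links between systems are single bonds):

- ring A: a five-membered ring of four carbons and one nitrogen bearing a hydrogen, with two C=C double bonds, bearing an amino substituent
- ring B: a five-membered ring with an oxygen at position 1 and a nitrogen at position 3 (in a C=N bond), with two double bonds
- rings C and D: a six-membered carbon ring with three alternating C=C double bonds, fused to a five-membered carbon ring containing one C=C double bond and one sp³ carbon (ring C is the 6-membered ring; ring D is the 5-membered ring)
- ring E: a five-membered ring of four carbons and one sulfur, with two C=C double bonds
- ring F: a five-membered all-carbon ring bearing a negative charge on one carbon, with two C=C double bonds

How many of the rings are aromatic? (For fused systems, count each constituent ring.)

5

Ring A has a continuous p-orbital overlap around the ring; 2 ring double bonds (4 π electrons) plus a heteroatom lone pair (2) give 6 π electrons. 6 = 4(1)+2, so ring A is aromatic (pyrrole).
Ring B has a continuous p-orbital overlap around the ring; 2 ring double bonds (4 π electrons) plus a heteroatom lone pair (2) give 6 π electrons. That satisfies 4n+2 with n=1, so ring B is aromatic (oxazole).
Ring C has a continuous p-orbital overlap around the ring; 3 ring double bonds give 6 π electrons. Since 6 = 4n+2 (n=1), ring C is aromatic (benzene ring).
Ring D has one sp³ carbon, so it is not fully conjugated — not aromatic (cyclopentene ring).
Ring E has a continuous p-orbital overlap around the ring; 2 ring double bonds (4 π electrons) plus a heteroatom lone pair (2) give 6 π electrons. That satisfies 4n+2 with n=1, so ring E is aromatic (thiophene).
Ring F is fully conjugated (every ring atom contributes a p orbital); 2 ring double bonds (4 π electrons) plus the carbanion lone pair (2) give 6 π electrons. 6 = 4(1)+2, so ring F is aromatic (cyclopentadienyl anion).
Aromatic: A, B, C, E, F. Total: 5.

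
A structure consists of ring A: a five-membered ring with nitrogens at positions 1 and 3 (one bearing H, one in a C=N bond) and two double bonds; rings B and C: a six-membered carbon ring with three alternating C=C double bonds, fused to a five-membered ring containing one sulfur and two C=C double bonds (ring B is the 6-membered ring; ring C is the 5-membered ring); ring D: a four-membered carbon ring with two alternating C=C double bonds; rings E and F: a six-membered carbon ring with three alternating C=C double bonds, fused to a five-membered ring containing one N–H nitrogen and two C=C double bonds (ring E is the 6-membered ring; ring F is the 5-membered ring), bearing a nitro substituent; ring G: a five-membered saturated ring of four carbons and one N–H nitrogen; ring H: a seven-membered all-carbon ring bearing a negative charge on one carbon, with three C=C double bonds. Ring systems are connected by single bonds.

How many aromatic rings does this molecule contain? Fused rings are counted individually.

5

Ring A has a continuous p-orbital overlap around the ring; 2 ring double bonds (4 π electrons) plus a heteroatom lone pair (2) give 6 π electrons. That satisfies 4n+2 with n=1, so ring A is aromatic (imidazole).
Rings B and C form a fused bicyclic system (with one sulfur) with 9 sp² atoms and 10 π electrons from ring double bonds plus a heteroatom lone pair. 10 = 4(2)+2, so the system is aromatic and both rings count as aromatic (benzothiophene).
Ring D has only sp² ring atoms; a planar conformation would have a fully conjugated π system of 4 electrons. But 4 = 4(1), which is 4n not 4n+2, so ring D is not aromatic (cyclobutadiene) — cyclobutadiene is antiaromatic and distorts to a rectangle.
Rings E and F form a fused bicyclic system (with one N–H) with 9 sp² atoms and 10 π electrons from ring double bonds plus a heteroatom lone pair. 10 = 4(2)+2, so the system is aromatic and both rings count as aromatic (indole).
Ring G has only sp³ atoms, so it is not fully conjugated — not aromatic (pyrrolidine).
Ring H has only sp² ring atoms; a planar conformation would have a fully conjugated π system of 8 electrons. But 8 = 4(2), which is 4n not 4n+2, so ring H is not aromatic (cycloheptatrienyl anion).
Aromatic: A, B, C, E, F. Total: 5.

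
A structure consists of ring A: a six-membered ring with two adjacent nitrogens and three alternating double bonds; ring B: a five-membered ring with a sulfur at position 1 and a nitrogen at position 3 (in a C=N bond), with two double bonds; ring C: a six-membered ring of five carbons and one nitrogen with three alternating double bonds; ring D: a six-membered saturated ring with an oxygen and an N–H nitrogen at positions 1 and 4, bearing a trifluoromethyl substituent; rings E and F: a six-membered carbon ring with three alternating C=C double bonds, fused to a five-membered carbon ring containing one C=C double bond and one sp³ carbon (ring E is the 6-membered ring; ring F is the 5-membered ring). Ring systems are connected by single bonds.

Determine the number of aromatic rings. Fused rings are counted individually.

Ring A is fully conjugated (every ring atom contributes a p orbital); 3 ring double bonds give 6 π electrons. 6 = 4(1)+2, so ring A is aromatic (pyridazine).
Ring B is fully conjugated (every ring atom contributes a p orbital); 2 ring double bonds (4 π electrons) plus a heteroatom lone pair (2) give 6 π electrons. Since 6 = 4n+2 (n=1), ring B is aromatic (thiazole).
Ring C is planar and fully conjugated; 3 ring double bonds give 6 π electrons. Since 6 = 4n+2 (n=1), ring C is aromatic (pyridine).
Ring D has only sp³ atoms, so it is not fully conjugated — not aromatic (morpholine).
Ring E has a continuous p-orbital overlap around the ring; 3 ring double bonds give 6 π electrons. 6 = 4(1)+2, so ring E is aromatic (benzene ring).
Ring F has one sp³ carbon, so it is not fully conjugated — not aromatic (cyclopentene ring).
Aromatic: A, B, C, E. Total: 4.

4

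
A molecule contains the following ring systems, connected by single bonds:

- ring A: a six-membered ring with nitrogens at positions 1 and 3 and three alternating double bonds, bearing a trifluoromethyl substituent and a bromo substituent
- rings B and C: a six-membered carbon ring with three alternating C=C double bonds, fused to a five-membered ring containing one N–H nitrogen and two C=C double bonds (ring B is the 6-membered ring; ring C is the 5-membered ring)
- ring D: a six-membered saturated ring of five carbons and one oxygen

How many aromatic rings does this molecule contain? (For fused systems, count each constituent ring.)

3

Ring A has a continuous p-orbital overlap around the ring; 3 ring double bonds give 6 π electrons. 6 = 4(1)+2, so ring A is aromatic (pyrimidine).
Rings B and C form a fused bicyclic system (with one N–H) with 9 sp² atoms and 10 π electrons from ring double bonds plus a heteroatom lone pair. 10 = 4(2)+2, so the system is aromatic and both rings count as aromatic (indole).
Ring D has only sp³ atoms, so it is not fully conjugated — not aromatic (tetrahydropyran).
Aromatic: A, B, C. Total: 3.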